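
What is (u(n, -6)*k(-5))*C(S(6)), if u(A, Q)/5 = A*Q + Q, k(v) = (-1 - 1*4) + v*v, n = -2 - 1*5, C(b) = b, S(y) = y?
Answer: 21600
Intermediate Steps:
n = -7 (n = -2 - 5 = -7)
k(v) = -5 + v**2 (k(v) = (-1 - 4) + v**2 = -5 + v**2)
u(A, Q) = 5*Q + 5*A*Q (u(A, Q) = 5*(A*Q + Q) = 5*(Q + A*Q) = 5*Q + 5*A*Q)
(u(n, -6)*k(-5))*C(S(6)) = ((5*(-6)*(1 - 7))*(-5 + (-5)**2))*6 = ((5*(-6)*(-6))*(-5 + 25))*6 = (180*20)*6 = 3600*6 = 21600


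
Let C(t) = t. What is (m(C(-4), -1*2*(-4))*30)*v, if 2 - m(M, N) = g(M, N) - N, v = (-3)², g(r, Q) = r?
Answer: 3780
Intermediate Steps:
v = 9
m(M, N) = 2 + N - M (m(M, N) = 2 - (M - N) = 2 + (N - M) = 2 + N - M)
(m(C(-4), -1*2*(-4))*30)*v = ((2 - 1*2*(-4) - 1*(-4))*30)*9 = ((2 - 2*(-4) + 4)*30)*9 = ((2 + 8 + 4)*30)*9 = (14*30)*9 = 420*9 = 3780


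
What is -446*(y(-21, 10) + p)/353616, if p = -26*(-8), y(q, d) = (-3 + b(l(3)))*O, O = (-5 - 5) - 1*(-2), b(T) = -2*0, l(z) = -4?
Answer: -6467/22101 ≈ -0.29261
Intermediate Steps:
b(T) = 0
O = -8 (O = -10 + 2 = -8)
y(q, d) = 24 (y(q, d) = (-3 + 0)*(-8) = -3*(-8) = 24)
p = 208
-446*(y(-21, 10) + p)/353616 = -446*(24 + 208)/353616 = -446*232*(1/353616) = -103472*1/353616 = -6467/22101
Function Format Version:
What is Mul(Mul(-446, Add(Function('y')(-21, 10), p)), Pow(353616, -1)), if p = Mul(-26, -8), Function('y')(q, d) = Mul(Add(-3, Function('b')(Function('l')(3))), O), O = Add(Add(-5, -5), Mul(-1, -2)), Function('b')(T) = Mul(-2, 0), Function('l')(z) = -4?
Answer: Rational(-6467, 22101) ≈ -0.29261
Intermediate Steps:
Function('b')(T) = 0
O = -8 (O = Add(-10, 2) = -8)
Function('y')(q, d) = 24 (Function('y')(q, d) = Mul(Add(-3, 0), -8) = Mul(-3, -8) = 24)
p = 208
Mul(Mul(-446, Add(Function('y')(-21, 10), p)), Pow(353616, -1)) = Mul(Mul(-446, Add(24, 208)), Pow(353616, -1)) = Mul(Mul(-446, 232), Rational(1, 353616)) = Mul(-103472, Rational(1, 353616)) = Rational(-6467, 22101)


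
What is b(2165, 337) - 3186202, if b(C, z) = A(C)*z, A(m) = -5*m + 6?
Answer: -6832205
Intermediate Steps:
A(m) = 6 - 5*m
b(C, z) = z*(6 - 5*C) (b(C, z) = (6 - 5*C)*z = z*(6 - 5*C))
b(2165, 337) - 3186202 = 337*(6 - 5*2165) - 3186202 = 337*(6 - 10825) - 3186202 = 337*(-10819) - 3186202 = -3646003 - 3186202 = -6832205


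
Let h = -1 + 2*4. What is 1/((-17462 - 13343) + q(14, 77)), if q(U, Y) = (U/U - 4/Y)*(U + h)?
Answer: -11/338636 ≈ -3.2483e-5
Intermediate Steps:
h = 7 (h = -1 + 8 = 7)
q(U, Y) = (1 - 4/Y)*(7 + U) (q(U, Y) = (U/U - 4/Y)*(U + 7) = (1 - 4/Y)*(7 + U))
1/((-17462 - 13343) + q(14, 77)) = 1/((-17462 - 13343) + (-28 - 4*14 + 77*(7 + 14))/77) = 1/(-30805 + (-28 - 56 + 77*21)/77) = 1/(-30805 + (-28 - 56 + 1617)/77) = 1/(-30805 + (1/77)*1533) = 1/(-30805 + 219/11) = 1/(-338636/11) = -11/338636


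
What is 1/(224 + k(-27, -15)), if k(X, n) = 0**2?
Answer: 1/224 ≈ 0.0044643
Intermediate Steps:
k(X, n) = 0
1/(224 + k(-27, -15)) = 1/(224 + 0) = 1/224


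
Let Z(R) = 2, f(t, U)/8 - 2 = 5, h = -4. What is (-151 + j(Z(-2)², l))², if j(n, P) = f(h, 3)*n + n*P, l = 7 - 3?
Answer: 7921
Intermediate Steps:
f(t, U) = 56 (f(t, U) = 16 + 8*5 = 16 + 40 = 56)
l = 4
j(n, P) = 56*n + P*n (j(n, P) = 56*n + n*P = 56*n + P*n)
(-151 + j(Z(-2)², l))² = (-151 + 2²*(56 + 4))² = (-151 + 4*60)² = (-151 + 240)² = 89² = 7921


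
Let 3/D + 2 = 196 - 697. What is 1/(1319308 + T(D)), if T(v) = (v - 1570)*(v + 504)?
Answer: 253009/133597444855 ≈ 1.8938e-6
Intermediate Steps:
D = -3/503 (D = 3/(-2 + (196 - 697)) = 3/(-2 - 501) = 3/(-503) = 3*(-1/503) = -3/503 ≈ -0.0059642)
T(v) = (-1570 + v)*(504 + v)
1/(1319308 + T(D)) = 1/(1319308 + (-791280 + (-3/503)² - 1066*(-3/503))) = 1/(1319308 + (-791280 + 9/253009 + 3198/503)) = 1/(1319308 - 200199352917/253009) = 1/(133597444855/253009) = 253009/133597444855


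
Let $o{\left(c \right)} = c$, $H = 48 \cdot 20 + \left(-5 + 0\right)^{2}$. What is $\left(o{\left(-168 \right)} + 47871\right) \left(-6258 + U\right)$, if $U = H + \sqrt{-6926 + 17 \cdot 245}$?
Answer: $-251537919 + 47703 i \sqrt{2761} \approx -2.5154 \cdot 10^{8} + 2.5066 \cdot 10^{6} i$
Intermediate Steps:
$H = 985$ ($H = 960 + \left(-5\right)^{2} = 960 + 25 = 985$)
$U = 985 + i \sqrt{2761}$ ($U = 985 + \sqrt{-6926 + 17 \cdot 245} = 985 + \sqrt{-6926 + 4165} = 985 + \sqrt{-2761} = 985 + i \sqrt{2761} \approx 985.0 + 52.545 i$)
$\left(o{\left(-168 \right)} + 47871\right) \left(-6258 + U\right) = \left(-168 + 47871\right) \left(-6258 + \left(985 + i \sqrt{2761}\right)\right) = 47703 \left(-5273 + i \sqrt{2761}\right) = -251537919 + 47703 i \sqrt{2761}$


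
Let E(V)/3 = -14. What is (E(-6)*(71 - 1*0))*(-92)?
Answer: 274344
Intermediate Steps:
E(V) = -42 (E(V) = 3*(-14) = -42)
(E(-6)*(71 - 1*0))*(-92) = -42*(71 - 1*0)*(-92) = -42*(71 + 0)*(-92) = -42*71*(-92) = -2982*(-92) = 274344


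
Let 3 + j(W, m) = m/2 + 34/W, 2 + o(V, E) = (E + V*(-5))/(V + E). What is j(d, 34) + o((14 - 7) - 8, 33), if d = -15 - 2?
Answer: 179/16 ≈ 11.188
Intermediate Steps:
d = -17
o(V, E) = -2 + (E - 5*V)/(E + V) (o(V, E) = -2 + (E + V*(-5))/(V + E) = -2 + (E - 5*V)/(E + V))
j(W, m) = -3 + m/2 + 34/W (j(W, m) = -3 + (m/2 + 34/W) = -3 + m/2 + 34/W)
j(d, 34) + o((14 - 7) - 8, 33) = (-3 + (½)*34 + 34/(-17)) + (-1*33 - 7*((14 - 7) - 8))/(33 + ((14 - 7) - 8)) = (-3 + 17 + 34*(-1/17)) + (-33 - 7*(7 - 8))/(33 + (7 - 8)) = (-3 + 17 - 2) + (-33 - 7*(-1))/(33 - 1) = 12 + (-33 + 7)/32 = 12 + (1/32)*(-26) = 12 - 13/16 = 179/16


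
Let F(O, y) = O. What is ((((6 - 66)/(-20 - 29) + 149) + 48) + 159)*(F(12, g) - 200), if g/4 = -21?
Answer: -3290752/49 ≈ -67158.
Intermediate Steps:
g = -84 (g = 4*(-21) = -84)
((((6 - 66)/(-20 - 29) + 149) + 48) + 159)*(F(12, g) - 200) = ((((6 - 66)/(-20 - 29) + 149) + 48) + 159)*(12 - 200) = (((-60/(-49) + 149) + 48) + 159)*(-188) = (((-60*(-1/49) + 149) + 48) + 159)*(-188) = (((60/49 + 149) + 48) + 159)*(-188) = ((7361/49 + 48) + 159)*(-188) = (9713/49 + 159)*(-188) = (17504/49)*(-188) = -3290752/49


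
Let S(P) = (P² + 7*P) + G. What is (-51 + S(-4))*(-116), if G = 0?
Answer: 7308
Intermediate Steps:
S(P) = P² + 7*P (S(P) = (P² + 7*P) + 0 = P² + 7*P)
(-51 + S(-4))*(-116) = (-51 - 4*(7 - 4))*(-116) = (-51 - 4*3)*(-116) = (-51 - 12)*(-116) = -63*(-116) = 7308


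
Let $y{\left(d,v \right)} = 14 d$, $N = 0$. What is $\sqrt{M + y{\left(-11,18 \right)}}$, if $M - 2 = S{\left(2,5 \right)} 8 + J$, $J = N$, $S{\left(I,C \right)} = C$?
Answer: $4 i \sqrt{7} \approx 10.583 i$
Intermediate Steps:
$J = 0$
$M = 42$ ($M = 2 + \left(5 \cdot 8 + 0\right) = 2 + \left(40 + 0\right) = 2 + 40 = 42$)
$\sqrt{M + y{\left(-11,18 \right)}} = \sqrt{42 + 14 \left(-11\right)} = \sqrt{42 - 154} = \sqrt{-112} = 4 i \sqrt{7}$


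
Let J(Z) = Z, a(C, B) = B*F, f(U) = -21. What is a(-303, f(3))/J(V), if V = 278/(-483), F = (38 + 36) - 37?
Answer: 375291/278 ≈ 1350.0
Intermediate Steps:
F = 37 (F = 74 - 37 = 37)
a(C, B) = 37*B (a(C, B) = B*37 = 37*B)
V = -278/483 (V = 278*(-1/483) = -278/483 ≈ -0.57557)
a(-303, f(3))/J(V) = (37*(-21))/(-278/483) = -777*(-483/278) = 375291/278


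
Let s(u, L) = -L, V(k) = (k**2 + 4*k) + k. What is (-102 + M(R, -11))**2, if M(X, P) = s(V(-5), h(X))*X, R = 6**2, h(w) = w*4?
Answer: 27941796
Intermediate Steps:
h(w) = 4*w
V(k) = k**2 + 5*k
R = 36
M(X, P) = -4*X**2 (M(X, P) = (-4*X)*X = -4*X**2)
(-102 + M(R, -11))**2 = (-102 - 4*36**2)**2 = (-102 - 4*1296)**2 = (-102 - 5184)**2 = (-5286)**2 = 27941796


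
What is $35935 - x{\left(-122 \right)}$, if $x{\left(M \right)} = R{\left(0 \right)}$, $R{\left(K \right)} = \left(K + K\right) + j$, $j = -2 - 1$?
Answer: $35938$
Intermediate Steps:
$j = -3$ ($j = -2 - 1 = -3$)
$R{\left(K \right)} = -3 + 2 K$ ($R{\left(K \right)} = \left(K + K\right) - 3 = 2 K - 3 = -3 + 2 K$)
$x{\left(M \right)} = -3$ ($x{\left(M \right)} = -3 + 2 \cdot 0 = -3 + 0 = -3$)
$35935 - x{\left(-122 \right)} = 35935 - -3 = 35935 + 3 = 35938$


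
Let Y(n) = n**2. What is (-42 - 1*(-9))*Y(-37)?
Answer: -45177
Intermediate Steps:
(-42 - 1*(-9))*Y(-37) = (-42 - 1*(-9))*(-37)**2 = (-42 + 9)*1369 = -33*1369 = -45177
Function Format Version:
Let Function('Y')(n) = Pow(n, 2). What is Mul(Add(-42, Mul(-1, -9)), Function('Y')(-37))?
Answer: -45177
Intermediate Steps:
Mul(Add(-42, Mul(-1, -9)), Function('Y')(-37)) = Mul(Add(-42, Mul(-1, -9)), Pow(-37, 2)) = Mul(Add(-42, 9), 1369) = Mul(-33, 1369) = -45177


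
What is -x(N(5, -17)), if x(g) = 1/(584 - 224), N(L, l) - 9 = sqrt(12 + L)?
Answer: -1/360 ≈ -0.0027778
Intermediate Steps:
N(L, l) = 9 + sqrt(12 + L)
x(g) = 1/360
-x(N(5, -17)) = -1*1/360 = -1/360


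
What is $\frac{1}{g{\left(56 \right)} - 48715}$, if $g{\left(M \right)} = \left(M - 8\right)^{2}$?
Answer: $- \frac{1}{46411} \approx -2.1547 \cdot 10^{-5}$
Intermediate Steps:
$g{\left(M \right)} = \left(-8 + M\right)^{2}$
$\frac{1}{g{\left(56 \right)} - 48715} = \frac{1}{\left(-8 + 56\right)^{2} - 48715} = \frac{1}{48^{2} - 48715} = \frac{1}{2304 - 48715} = \frac{1}{-46411} = - \frac{1}{46411}$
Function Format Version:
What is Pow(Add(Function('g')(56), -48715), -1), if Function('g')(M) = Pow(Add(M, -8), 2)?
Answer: Rational(-1, 46411) ≈ -2.1547e-5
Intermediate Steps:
Function('g')(M) = Pow(Add(-8, M), 2)
Pow(Add(Function('g')(56), -48715), -1) = Pow(Add(Pow(Add(-8, 56), 2), -48715), -1) = Pow(Add(Pow(48, 2), -48715), -1) = Pow(Add(2304, -48715), -1) = Pow(-46411, -1) = Rational(-1, 46411)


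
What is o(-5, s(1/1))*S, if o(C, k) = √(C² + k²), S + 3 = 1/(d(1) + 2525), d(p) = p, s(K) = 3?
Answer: -7577*√34/2526 ≈ -17.491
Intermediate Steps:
S = -7577/2526 (S = -3 + 1/(1 + 2525) = -3 + 1/2526 = -7577/2526 ≈ -2.9996)
o(-5, s(1/1))*S = √((-5)² + 3²)*(-7577/2526) = √(25 + 9)*(-7577/2526) = √34*(-7577/2526) = -7577*√34/2526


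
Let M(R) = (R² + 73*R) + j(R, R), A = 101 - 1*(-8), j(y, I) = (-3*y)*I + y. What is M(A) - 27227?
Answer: -42923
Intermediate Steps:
j(y, I) = y - 3*I*y (j(y, I) = -3*I*y + y = y - 3*I*y)
A = 109 (A = 101 + 8 = 109)
M(R) = R² + 73*R + R*(1 - 3*R) (M(R) = (R² + 73*R) + R*(1 - 3*R) = R² + 73*R + R*(1 - 3*R))
M(A) - 27227 = 2*109*(37 - 1*109) - 27227 = 2*109*(37 - 109) - 27227 = 2*109*(-72) - 27227 = -15696 - 27227 = -42923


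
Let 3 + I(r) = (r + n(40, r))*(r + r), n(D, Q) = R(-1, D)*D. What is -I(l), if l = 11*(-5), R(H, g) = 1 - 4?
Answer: -19247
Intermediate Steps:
R(H, g) = -3
l = -55
n(D, Q) = -3*D
I(r) = -3 + 2*r*(-120 + r) (I(r) = -3 + (r - 3*40)*(r + r) = -3 + (r - 120)*(2*r) = -3 + (-120 + r)*(2*r) = -3 + 2*r*(-120 + r))
-I(l) = -(-3 - 240*(-55) + 2*(-55)**2) = -(-3 + 13200 + 2*3025) = -(-3 + 13200 + 6050) = -1*19247 = -19247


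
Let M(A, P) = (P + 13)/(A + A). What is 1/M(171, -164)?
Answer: -342/151 ≈ -2.2649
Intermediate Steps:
M(A, P) = (13 + P)/(2*A) (M(A, P) = (13 + P)/((2*A)) = (13 + P)*(1/(2*A)) = (13 + P)/(2*A))
1/M(171, -164) = 1/((½)*(13 - 164)/171) = 1/((½)*(1/171)*(-151)) = 1/(-151/342) = -342/151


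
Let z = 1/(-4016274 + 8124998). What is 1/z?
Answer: 4108724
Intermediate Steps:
z = 1/4108724 ≈ 2.4338e-7
1/z = 1/(1/4108724) = 4108724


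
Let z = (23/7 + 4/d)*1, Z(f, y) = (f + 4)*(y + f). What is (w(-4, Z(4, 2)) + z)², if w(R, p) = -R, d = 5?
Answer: 80089/1225 ≈ 65.379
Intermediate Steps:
Z(f, y) = (4 + f)*(f + y)
z = 143/35 (z = (23/7 + 4/5)*1 = (23*(⅐) + 4*(⅕))*1 = (23/7 + ⅘)*1 = (143/35)*1 = 143/35 ≈ 4.0857)
(w(-4, Z(4, 2)) + z)² = (-1*(-4) + 143/35)² = (4 + 143/35)² = (283/35)² = 80089/1225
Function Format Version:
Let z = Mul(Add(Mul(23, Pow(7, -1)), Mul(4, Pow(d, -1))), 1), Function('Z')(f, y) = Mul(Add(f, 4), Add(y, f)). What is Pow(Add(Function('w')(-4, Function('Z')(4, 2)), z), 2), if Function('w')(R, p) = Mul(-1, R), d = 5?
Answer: Rational(80089, 1225) ≈ 65.379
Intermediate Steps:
Function('Z')(f, y) = Mul(Add(4, f), Add(f, y))
z = Rational(143, 35) (z = Mul(Add(Mul(23, Pow(7, -1)), Mul(4, Pow(5, -1))), 1) = Mul(Add(Mul(23, Rational(1, 7)), Mul(4, Rational(1, 5))), 1) = Mul(Add(Rational(23, 7), Rational(4, 5)), 1) = Mul(Rational(143, 35), 1) = Rational(143, 35) ≈ 4.0857)
Pow(Add(Function('w')(-4, Function('Z')(4, 2)), z), 2) = Pow(Add(Mul(-1, -4), Rational(143, 35)), 2) = Pow(Add(4, Rational(143, 35)), 2) = Pow(Rational(283, 35), 2) = Rational(80089, 1225)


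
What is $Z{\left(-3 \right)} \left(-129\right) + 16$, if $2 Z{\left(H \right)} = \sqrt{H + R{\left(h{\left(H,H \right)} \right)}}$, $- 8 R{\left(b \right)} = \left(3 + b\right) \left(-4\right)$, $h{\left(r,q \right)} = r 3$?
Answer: $16 - \frac{129 i \sqrt{6}}{2} \approx 16.0 - 157.99 i$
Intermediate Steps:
$h{\left(r,q \right)} = 3 r$
$R{\left(b \right)} = \frac{3}{2} + \frac{b}{2}$ ($R{\left(b \right)} = - \frac{\left(3 + b\right) \left(-4\right)}{8} = - \frac{-12 - 4 b}{8} = \frac{3}{2} + \frac{b}{2}$)
$Z{\left(H \right)} = \frac{\sqrt{\frac{3}{2} + \frac{5 H}{2}}}{2}$ ($Z{\left(H \right)} = \frac{\sqrt{H + \left(\frac{3}{2} + \frac{3 H}{2}\right)}}{2} = \frac{\sqrt{\frac{3}{2} + \frac{5 H}{2}}}{2}$)
$Z{\left(-3 \right)} \left(-129\right) + 16 = \frac{\sqrt{6 + 10 \left(-3\right)}}{4} \left(-129\right) + 16 = \frac{\sqrt{6 - 30}}{4} \left(-129\right) + 16 = \frac{\sqrt{-24}}{4} \left(-129\right) + 16 = \frac{2 i \sqrt{6}}{4} \left(-129\right) + 16 = \frac{i \sqrt{6}}{2} \left(-129\right) + 16 = - \frac{129 i \sqrt{6}}{2} + 16 = 16 - \frac{129 i \sqrt{6}}{2}$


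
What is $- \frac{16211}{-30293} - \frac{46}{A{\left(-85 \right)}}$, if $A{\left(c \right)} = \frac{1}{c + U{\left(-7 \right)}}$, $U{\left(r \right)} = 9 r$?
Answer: $\frac{206250955}{30293} \approx 6808.5$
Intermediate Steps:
$A{\left(c \right)} = \frac{1}{-63 + c}$ ($A{\left(c \right)} = \frac{1}{c + 9 \left(-7\right)} = \frac{1}{c - 63} = \frac{1}{-63 + c}$)
$- \frac{16211}{-30293} - \frac{46}{A{\left(-85 \right)}} = - \frac{16211}{-30293} - \frac{46}{\frac{1}{-63 - 85}} = \left(-16211\right) \left(- \frac{1}{30293}\right) - \frac{46}{\frac{1}{-148}} = \frac{16211}{30293} - \frac{46}{- \frac{1}{148}} = \frac{16211}{30293} - -6808 = \frac{16211}{30293} + 6808 = \frac{206250955}{30293}$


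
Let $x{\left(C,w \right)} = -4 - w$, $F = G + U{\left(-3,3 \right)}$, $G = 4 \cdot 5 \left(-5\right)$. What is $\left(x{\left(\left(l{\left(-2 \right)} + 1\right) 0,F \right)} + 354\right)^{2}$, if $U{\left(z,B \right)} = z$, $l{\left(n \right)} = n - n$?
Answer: $205209$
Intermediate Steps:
$l{\left(n \right)} = 0$
$G = -100$ ($G = 20 \left(-5\right) = -100$)
$F = -103$ ($F = -100 - 3 = -103$)
$\left(x{\left(\left(l{\left(-2 \right)} + 1\right) 0,F \right)} + 354\right)^{2} = \left(\left(-4 - -103\right) + 354\right)^{2} = \left(\left(-4 + 103\right) + 354\right)^{2} = \left(99 + 354\right)^{2} = 453^{2} = 205209$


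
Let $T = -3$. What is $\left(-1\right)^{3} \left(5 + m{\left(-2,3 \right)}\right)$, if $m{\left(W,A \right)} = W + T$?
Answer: $0$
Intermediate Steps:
$m{\left(W,A \right)} = -3 + W$ ($m{\left(W,A \right)} = W - 3 = -3 + W$)
$\left(-1\right)^{3} \left(5 + m{\left(-2,3 \right)}\right) = \left(-1\right)^{3} \left(5 - 5\right) = - (5 - 5) = \left(-1\right) 0 = 0$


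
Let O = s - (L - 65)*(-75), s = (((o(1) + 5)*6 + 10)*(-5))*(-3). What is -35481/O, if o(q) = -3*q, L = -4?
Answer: 11827/1615 ≈ 7.3232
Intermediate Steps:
s = 330 (s = (((-3*1 + 5)*6 + 10)*(-5))*(-3) = (((-3 + 5)*6 + 10)*(-5))*(-3) = ((2*6 + 10)*(-5))*(-3) = ((12 + 10)*(-5))*(-3) = (22*(-5))*(-3) = -110*(-3) = 330)
O = -4845 (O = 330 - (-4 - 65)*(-75) = 330 - (-69)*(-75) = 330 - 1*5175 = 330 - 5175 = -4845)
-35481/O = -35481/(-4845) = -35481*(-1/4845) = 11827/1615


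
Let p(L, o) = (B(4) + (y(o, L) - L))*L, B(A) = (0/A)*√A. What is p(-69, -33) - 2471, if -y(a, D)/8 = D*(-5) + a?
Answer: 164992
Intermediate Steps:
y(a, D) = -8*a + 40*D (y(a, D) = -8*(D*(-5) + a) = -8*(-5*D + a) = -8*(a - 5*D) = -8*a + 40*D)
B(A) = 0 (B(A) = 0*√A = 0)
p(L, o) = L*(-8*o + 39*L) (p(L, o) = (0 + ((-8*o + 40*L) - L))*L = (0 + (-8*o + 39*L))*L = (-8*o + 39*L)*L = L*(-8*o + 39*L))
p(-69, -33) - 2471 = -69*(-8*(-33) + 39*(-69)) - 2471 = -69*(264 - 2691) - 2471 = -69*(-2427) - 2471 = 167463 - 2471 = 164992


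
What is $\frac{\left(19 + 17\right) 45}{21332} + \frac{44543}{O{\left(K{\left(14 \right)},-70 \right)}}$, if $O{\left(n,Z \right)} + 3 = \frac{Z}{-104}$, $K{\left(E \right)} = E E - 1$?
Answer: $- \frac{12352437583}{645293} \approx -19142.0$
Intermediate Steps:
$K{\left(E \right)} = -1 + E^{2}$ ($K{\left(E \right)} = E^{2} - 1 = -1 + E^{2}$)
$O{\left(n,Z \right)} = -3 - \frac{Z}{104}$ ($O{\left(n,Z \right)} = -3 + \frac{Z}{-104} = -3 + Z \left(- \frac{1}{104}\right) = -3 - \frac{Z}{104}$)
$\frac{\left(19 + 17\right) 45}{21332} + \frac{44543}{O{\left(K{\left(14 \right)},-70 \right)}} = \frac{\left(19 + 17\right) 45}{21332} + \frac{44543}{-3 - - \frac{35}{52}} = 36 \cdot 45 \cdot \frac{1}{21332} + \frac{44543}{-3 + \frac{35}{52}} = 1620 \cdot \frac{1}{21332} + \frac{44543}{- \frac{121}{52}} = \frac{405}{5333} + 44543 \left(- \frac{52}{121}\right) = \frac{405}{5333} - \frac{2316236}{121} = - \frac{12352437583}{645293}$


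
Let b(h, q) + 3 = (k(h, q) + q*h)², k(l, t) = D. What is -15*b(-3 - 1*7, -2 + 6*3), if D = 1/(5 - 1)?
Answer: -6124095/16 ≈ -3.8276e+5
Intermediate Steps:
D = ¼ (D = 1/4 = ¼ ≈ 0.25000)
k(l, t) = ¼
b(h, q) = -3 + (¼ + h*q)² (b(h, q) = -3 + (¼ + q*h)² = -3 + (¼ + h*q)²)
-15*b(-3 - 1*7, -2 + 6*3) = -15*(-3 + (1 + 4*(-3 - 1*7)*(-2 + 6*3))²/16) = -15*(-3 + (1 + 4*(-3 - 7)*(-2 + 18))²/16) = -15*(-3 + (1 + 4*(-10)*16)²/16) = -15*(-3 + (1 - 640)²/16) = -15*(-3 + (1/16)*(-639)²) = -15*(-3 + (1/16)*408321) = -15*(-3 + 408321/16) = -15*408273/16 = -6124095/16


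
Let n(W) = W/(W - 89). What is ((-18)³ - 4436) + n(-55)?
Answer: -1478537/144 ≈ -10268.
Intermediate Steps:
n(W) = W/(-89 + W)
((-18)³ - 4436) + n(-55) = ((-18)³ - 4436) - 55/(-89 - 55) = (-5832 - 4436) - 55/(-144) = -10268 - 55*(-1/144) = -10268 + 55/144 = -1478537/144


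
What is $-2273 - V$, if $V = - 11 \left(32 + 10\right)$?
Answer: $-1811$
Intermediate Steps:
$V = -462$ ($V = \left(-11\right) 42 = -462$)
$-2273 - V = -2273 - -462 = -2273 + 462 = -1811$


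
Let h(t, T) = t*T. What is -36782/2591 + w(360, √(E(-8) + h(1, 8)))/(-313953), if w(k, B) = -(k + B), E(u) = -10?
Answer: -3848962162/271150741 + I*√2/313953 ≈ -14.195 + 4.5045e-6*I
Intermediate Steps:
h(t, T) = T*t
w(k, B) = -B - k (w(k, B) = -(B + k) = -B - k)
-36782/2591 + w(360, √(E(-8) + h(1, 8)))/(-313953) = -36782/2591 + (-√(-10 + 8*1) - 1*360)/(-313953) = -36782*1/2591 + (-√(-10 + 8) - 360)*(-1/313953) = -36782/2591 + (-√(-2) - 360)*(-1/313953) = -36782/2591 + (-I*√2 - 360)*(-1/313953) = -36782/2591 + (-360 - I*√2)*(-1/313953) = -36782/2591 + (120/104651 + I*√2/313953) = -3848962162/271150741 + I*√2/313953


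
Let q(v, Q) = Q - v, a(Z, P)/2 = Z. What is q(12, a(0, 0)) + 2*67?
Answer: 122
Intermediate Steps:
a(Z, P) = 2*Z
q(12, a(0, 0)) + 2*67 = (2*0 - 1*12) + 2*67 = (0 - 12) + 134 = -12 + 134 = 122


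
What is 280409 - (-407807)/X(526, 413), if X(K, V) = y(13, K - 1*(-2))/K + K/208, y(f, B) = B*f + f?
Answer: 130825327221/426773 ≈ 3.0655e+5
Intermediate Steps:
y(f, B) = f + B*f
X(K, V) = K/208 + (39 + 13*K)/K (X(K, V) = (13*(1 + (K - 1*(-2))))/K + K/208 = (13*(1 + (K + 2)))/K + K*(1/208) = (13*(1 + (2 + K)))/K + K/208 = (13*(3 + K))/K + K/208 = (39 + 13*K)/K + K/208 = K/208 + (39 + 13*K)/K)
280409 - (-407807)/X(526, 413) = 280409 - (-407807)/(13 + 39/526 + (1/208)*526) = 280409 - (-407807)/(13 + 39*(1/526) + 263/104) = 280409 - (-407807)/(13 + 39/526 + 263/104) = 280409 - (-407807)/426773/27352 = 280409 - (-407807)*27352/426773 = 280409 - 1*(-11154337064/426773) = 280409 + 11154337064/426773 = 130825327221/426773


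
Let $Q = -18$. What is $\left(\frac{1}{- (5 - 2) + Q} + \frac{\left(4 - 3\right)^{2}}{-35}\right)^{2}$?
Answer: $\frac{64}{11025} \approx 0.005805$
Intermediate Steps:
$\left(\frac{1}{- (5 - 2) + Q} + \frac{\left(4 - 3\right)^{2}}{-35}\right)^{2} = \left(\frac{1}{- (5 - 2) - 18} + \frac{\left(4 - 3\right)^{2}}{-35}\right)^{2} = \left(\frac{1}{\left(-1\right) 3 - 18} + 1^{2} \left(- \frac{1}{35}\right)\right)^{2} = \left(\frac{1}{-3 - 18} + 1 \left(- \frac{1}{35}\right)\right)^{2} = \left(\frac{1}{-21} - \frac{1}{35}\right)^{2} = \left(- \frac{1}{21} - \frac{1}{35}\right)^{2} = \left(- \frac{8}{105}\right)^{2} = \frac{64}{11025}$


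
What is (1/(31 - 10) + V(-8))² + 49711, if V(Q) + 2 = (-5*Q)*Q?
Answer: 67633672/441 ≈ 1.5336e+5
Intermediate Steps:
V(Q) = -2 - 5*Q² (V(Q) = -2 + (-5*Q)*Q = -2 - 5*Q²)
(1/(31 - 10) + V(-8))² + 49711 = (1/(31 - 10) + (-2 - 5*(-8)²))² + 49711 = (1/21 + (-2 - 5*64))² + 49711 = (1/21 + (-2 - 320))² + 49711 = (1/21 - 322)² + 49711 = (-6761/21)² + 49711 = 45711121/441 + 49711 = 67633672/441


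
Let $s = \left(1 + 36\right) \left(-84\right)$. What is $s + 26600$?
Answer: $23492$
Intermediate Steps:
$s = -3108$ ($s = 37 \left(-84\right) = -3108$)
$s + 26600 = -3108 + 26600 = 23492$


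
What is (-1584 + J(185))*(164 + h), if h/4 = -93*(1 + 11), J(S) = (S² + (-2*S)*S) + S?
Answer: 153183200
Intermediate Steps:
J(S) = S - S² (J(S) = (S² - 2*S²) + S = -S² + S = S - S²)
h = -4464 (h = 4*(-93*(1 + 11)) = 4*(-93*12) = 4*(-1116) = -4464)
(-1584 + J(185))*(164 + h) = (-1584 + 185*(1 - 1*185))*(164 - 4464) = (-1584 + 185*(1 - 185))*(-4300) = (-1584 + 185*(-184))*(-4300) = (-1584 - 34040)*(-4300) = -35624*(-4300) = 153183200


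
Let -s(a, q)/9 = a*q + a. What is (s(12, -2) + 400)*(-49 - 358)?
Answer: -206756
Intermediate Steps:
s(a, q) = -9*a - 9*a*q (s(a, q) = -9*(a*q + a) = -9*(a + a*q) = -9*a - 9*a*q)
(s(12, -2) + 400)*(-49 - 358) = (-9*12*(1 - 2) + 400)*(-49 - 358) = (-9*12*(-1) + 400)*(-407) = (108 + 400)*(-407) = 508*(-407) = -206756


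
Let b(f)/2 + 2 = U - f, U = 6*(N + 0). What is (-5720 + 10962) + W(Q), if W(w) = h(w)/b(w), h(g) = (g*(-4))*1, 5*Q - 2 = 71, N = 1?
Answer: 277972/53 ≈ 5244.8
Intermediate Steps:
Q = 73/5 (Q = ⅖ + (⅕)*71 = ⅖ + 71/5 = 73/5 ≈ 14.600)
U = 6 (U = 6*(1 + 0) = 6*1 = 6)
b(f) = 8 - 2*f (b(f) = -4 + 2*(6 - f) = -4 + (12 - 2*f) = 8 - 2*f)
h(g) = -4*g (h(g) = -4*g*1 = -4*g)
W(w) = -4*w/(8 - 2*w) (W(w) = (-4*w)/(8 - 2*w) = -4*w/(8 - 2*w))
(-5720 + 10962) + W(Q) = (-5720 + 10962) + 2*(73/5)/(-4 + 73/5) = 5242 + 2*(73/5)/(53/5) = 5242 + 2*(73/5)*(5/53) = 5242 + 146/53 = 277972/53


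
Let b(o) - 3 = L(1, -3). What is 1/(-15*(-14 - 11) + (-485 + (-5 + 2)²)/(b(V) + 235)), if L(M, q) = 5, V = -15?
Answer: 243/90649 ≈ 0.0026807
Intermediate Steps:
b(o) = 8 (b(o) = 3 + 5 = 8)
1/(-15*(-14 - 11) + (-485 + (-5 + 2)²)/(b(V) + 235)) = 1/(-15*(-14 - 11) + (-485 + (-5 + 2)²)/(8 + 235)) = 1/(-15*(-25) + (-485 + (-3)²)/243) = 1/(375 + (-485 + 9)*(1/243)) = 1/(375 - 476*1/243) = 1/(375 - 476/243) = 1/(90649/243) = 243/90649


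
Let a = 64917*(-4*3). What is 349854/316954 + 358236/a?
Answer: 736080242/1143094601 ≈ 0.64394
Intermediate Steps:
a = -779004 (a = 64917*(-12) = -779004)
349854/316954 + 358236/a = 349854/316954 + 358236/(-779004) = 349854*(1/316954) + 358236*(-1/779004) = 174927/158477 - 3317/7213 = 736080242/1143094601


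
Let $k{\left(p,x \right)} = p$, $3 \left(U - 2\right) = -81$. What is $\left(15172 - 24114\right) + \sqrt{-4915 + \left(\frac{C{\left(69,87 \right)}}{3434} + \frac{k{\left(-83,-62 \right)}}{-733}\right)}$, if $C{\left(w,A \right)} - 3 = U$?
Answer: $-8942 + \frac{i \sqrt{7785071800384387}}{1258561} \approx -8942.0 + 70.106 i$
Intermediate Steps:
$U = -25$ ($U = 2 + \frac{1}{3} \left(-81\right) = 2 - 27 = -25$)
$C{\left(w,A \right)} = -22$ ($C{\left(w,A \right)} = 3 - 25 = -22$)
$\left(15172 - 24114\right) + \sqrt{-4915 + \left(\frac{C{\left(69,87 \right)}}{3434} + \frac{k{\left(-83,-62 \right)}}{-733}\right)} = \left(15172 - 24114\right) + \sqrt{-4915 - \left(- \frac{83}{733} + \frac{11}{1717}\right)} = -8942 + \sqrt{-4915 - - \frac{134448}{1258561}} = -8942 + \sqrt{-4915 + \left(- \frac{11}{1717} + \frac{83}{733}\right)} = -8942 + \sqrt{-4915 + \frac{134448}{1258561}} = -8942 + \sqrt{- \frac{6185692867}{1258561}} = -8942 + \frac{i \sqrt{7785071800384387}}{1258561}$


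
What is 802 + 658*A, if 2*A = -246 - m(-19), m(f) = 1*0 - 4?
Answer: -78816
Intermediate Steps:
m(f) = -4 (m(f) = 0 - 4 = -4)
A = -121 (A = (-246 - 1*(-4))/2 = (-246 + 4)/2 = (1/2)*(-242) = -121)
802 + 658*A = 802 + 658*(-121) = 802 - 79618 = -78816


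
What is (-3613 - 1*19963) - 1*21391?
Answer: -44967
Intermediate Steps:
(-3613 - 1*19963) - 1*21391 = (-3613 - 19963) - 21391 = -23576 - 21391 = -44967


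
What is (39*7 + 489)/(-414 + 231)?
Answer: -254/61 ≈ -4.1639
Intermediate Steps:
(39*7 + 489)/(-414 + 231) = (273 + 489)/(-183) = 762*(-1/183) = -254/61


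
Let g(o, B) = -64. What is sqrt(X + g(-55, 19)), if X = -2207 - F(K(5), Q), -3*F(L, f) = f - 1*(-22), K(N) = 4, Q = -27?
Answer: I*sqrt(20454)/3 ≈ 47.672*I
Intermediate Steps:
F(L, f) = -22/3 - f/3 (F(L, f) = -(f - 1*(-22))/3 = -(f + 22)/3 = -(22 + f)/3 = -22/3 - f/3)
X = -6626/3 (X = -2207 - (-22/3 - 1/3*(-27)) = -2207 - (-22/3 + 9) = -2207 - 1*5/3 = -2207 - 5/3 = -6626/3 ≈ -2208.7)
sqrt(X + g(-55, 19)) = sqrt(-6626/3 - 64) = sqrt(-6818/3) = I*sqrt(20454)/3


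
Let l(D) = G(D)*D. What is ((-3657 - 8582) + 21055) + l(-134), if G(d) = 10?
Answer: 7476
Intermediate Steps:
l(D) = 10*D
((-3657 - 8582) + 21055) + l(-134) = ((-3657 - 8582) + 21055) + 10*(-134) = (-12239 + 21055) - 1340 = 8816 - 1340 = 7476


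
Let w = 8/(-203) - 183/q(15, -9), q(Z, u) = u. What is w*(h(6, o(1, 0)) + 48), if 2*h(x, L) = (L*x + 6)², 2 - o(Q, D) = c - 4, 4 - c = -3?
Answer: 197744/203 ≈ 974.11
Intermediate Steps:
c = 7 (c = 4 - 1*(-3) = 4 + 3 = 7)
o(Q, D) = -1 (o(Q, D) = 2 - (7 - 4) = 2 - 1*3 = 2 - 3 = -1)
w = 12359/609 (w = 8/(-203) - 183/(-9) = 8*(-1/203) - 183*(-⅑) = -8/203 + 61/3 = 12359/609 ≈ 20.294)
h(x, L) = (6 + L*x)²/2 (h(x, L) = (L*x + 6)²/2 = (6 + L*x)²/2)
w*(h(6, o(1, 0)) + 48) = 12359*((6 - 1*6)²/2 + 48)/609 = 12359*((6 - 6)²/2 + 48)/609 = 12359*((½)*0² + 48)/609 = 12359*((½)*0 + 48)/609 = 12359*(0 + 48)/609 = (12359/609)*48 = 197744/203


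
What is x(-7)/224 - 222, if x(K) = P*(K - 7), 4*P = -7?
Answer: -14201/64 ≈ -221.89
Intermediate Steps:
P = -7/4 (P = (¼)*(-7) = -7/4 ≈ -1.7500)
x(K) = 49/4 - 7*K/4 (x(K) = -7*(K - 7)/4 = -7*(-7 + K)/4 = 49/4 - 7*K/4)
x(-7)/224 - 222 = (49/4 - 7/4*(-7))/224 - 222 = (49/4 + 49/4)*(1/224) - 222 = (49/2)*(1/224) - 222 = 7/64 - 222 = -14201/64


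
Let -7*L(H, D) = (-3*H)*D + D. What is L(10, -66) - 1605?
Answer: -13149/7 ≈ -1878.4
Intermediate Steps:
L(H, D) = -D/7 + 3*D*H/7 (L(H, D) = -((-3*H)*D + D)/7 = -(-3*D*H + D)/7 = -(D - 3*D*H)/7 = -D/7 + 3*D*H/7)
L(10, -66) - 1605 = (⅐)*(-66)*(-1 + 3*10) - 1605 = (⅐)*(-66)*(-1 + 30) - 1605 = (⅐)*(-66)*29 - 1605 = -1914/7 - 1605 = -13149/7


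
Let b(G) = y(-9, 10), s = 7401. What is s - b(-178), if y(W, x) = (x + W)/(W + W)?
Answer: 133219/18 ≈ 7401.1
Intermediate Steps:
y(W, x) = (W + x)/(2*W) (y(W, x) = (W + x)/((2*W)) = (W + x)*(1/(2*W)) = (W + x)/(2*W))
b(G) = -1/18 (b(G) = (½)*(-9 + 10)/(-9) = (½)*(-⅑)*1 = -1/18)
s - b(-178) = 7401 - 1*(-1/18) = 7401 + 1/18 = 133219/18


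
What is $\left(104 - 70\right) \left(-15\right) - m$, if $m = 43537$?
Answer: $-44047$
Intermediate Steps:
$\left(104 - 70\right) \left(-15\right) - m = \left(104 - 70\right) \left(-15\right) - 43537 = 34 \left(-15\right) - 43537 = -510 - 43537 = -44047$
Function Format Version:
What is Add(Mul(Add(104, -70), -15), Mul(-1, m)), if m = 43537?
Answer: -44047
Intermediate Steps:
Add(Mul(Add(104, -70), -15), Mul(-1, m)) = Add(Mul(Add(104, -70), -15), Mul(-1, 43537)) = Add(Mul(34, -15), -43537) = Add(-510, -43537) = -44047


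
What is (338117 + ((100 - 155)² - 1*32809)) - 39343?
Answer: 268990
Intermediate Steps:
(338117 + ((100 - 155)² - 1*32809)) - 39343 = (338117 + ((-55)² - 32809)) - 39343 = (338117 + (3025 - 32809)) - 39343 = (338117 - 29784) - 39343 = 308333 - 39343 = 268990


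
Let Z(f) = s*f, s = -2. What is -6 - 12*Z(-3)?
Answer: -78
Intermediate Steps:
Z(f) = -2*f
-6 - 12*Z(-3) = -6 - (-24)*(-3) = -6 - 12*6 = -6 - 72 = -78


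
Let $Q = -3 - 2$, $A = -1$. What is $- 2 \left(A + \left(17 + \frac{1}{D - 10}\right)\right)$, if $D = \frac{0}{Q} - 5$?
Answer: $- \frac{478}{15} \approx -31.867$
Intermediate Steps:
$Q = -5$
$D = -5$ ($D = \frac{0}{-5} - 5 = 0 \left(- \frac{1}{5}\right) - 5 = 0 - 5 = -5$)
$- 2 \left(A + \left(17 + \frac{1}{D - 10}\right)\right) = - 2 \left(-1 + \left(17 + \frac{1}{-5 - 10}\right)\right) = - 2 \left(-1 + \left(17 + \frac{1}{-15}\right)\right) = - 2 \left(-1 + \left(17 - \frac{1}{15}\right)\right) = - 2 \left(-1 + \frac{254}{15}\right) = \left(-2\right) \frac{239}{15} = - \frac{478}{15}$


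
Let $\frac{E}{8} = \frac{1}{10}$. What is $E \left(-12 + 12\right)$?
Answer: $0$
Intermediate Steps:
$E = \frac{4}{5}$ ($E = \frac{8}{10} = 8 \cdot \frac{1}{10} = \frac{4}{5} \approx 0.8$)
$E \left(-12 + 12\right) = \frac{4 \left(-12 + 12\right)}{5} = \frac{4}{5} \cdot 0 = 0$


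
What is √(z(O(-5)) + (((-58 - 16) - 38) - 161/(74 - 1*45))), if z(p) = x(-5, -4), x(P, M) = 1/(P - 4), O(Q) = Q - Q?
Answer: I*√890590/87 ≈ 10.847*I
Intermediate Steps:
O(Q) = 0
x(P, M) = 1/(-4 + P)
z(p) = -⅑ (z(p) = 1/(-4 - 5) = 1/(-9) = -⅑)
√(z(O(-5)) + (((-58 - 16) - 38) - 161/(74 - 1*45))) = √(-⅑ + (((-58 - 16) - 38) - 161/(74 - 1*45))) = √(-⅑ + ((-74 - 38) - 161/(74 - 45))) = √(-⅑ + (-112 - 161/29)) = √(-⅑ - 3409/29) = √(-30710/261) = I*√890590/87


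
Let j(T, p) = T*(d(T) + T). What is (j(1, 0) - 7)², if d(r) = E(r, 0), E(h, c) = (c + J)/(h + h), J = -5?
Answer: 289/4 ≈ 72.250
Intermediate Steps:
E(h, c) = (-5 + c)/(2*h) (E(h, c) = (c - 5)/(h + h) = (-5 + c)/((2*h)) = (-5 + c)*(1/(2*h)) = (-5 + c)/(2*h))
d(r) = -5/(2*r) (d(r) = (-5 + 0)/(2*r) = (½)*(-5)/r = -5/(2*r))
j(T, p) = T*(T - 5/(2*T)) (j(T, p) = T*(-5/(2*T) + T) = T*(T - 5/(2*T)))
(j(1, 0) - 7)² = ((-5/2 + 1²) - 7)² = ((-5/2 + 1) - 7)² = (-3/2 - 7)² = (-17/2)² = 289/4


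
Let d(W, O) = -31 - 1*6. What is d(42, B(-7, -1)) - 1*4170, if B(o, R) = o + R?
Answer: -4207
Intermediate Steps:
B(o, R) = R + o
d(W, O) = -37 (d(W, O) = -31 - 6 = -37)
d(42, B(-7, -1)) - 1*4170 = -37 - 1*4170 = -37 - 4170 = -4207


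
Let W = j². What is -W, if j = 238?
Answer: -56644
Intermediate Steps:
W = 56644 (W = 238² = 56644)
-W = -1*56644 = -56644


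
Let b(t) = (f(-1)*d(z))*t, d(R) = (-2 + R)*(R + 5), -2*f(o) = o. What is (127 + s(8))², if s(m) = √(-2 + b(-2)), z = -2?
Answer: (127 + √10)² ≈ 16942.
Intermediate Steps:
f(o) = -o/2
d(R) = (-2 + R)*(5 + R)
b(t) = -6*t (b(t) = ((-½*(-1))*(-10 + (-2)² + 3*(-2)))*t = ((-10 + 4 - 6)/2)*t = ((½)*(-12))*t = -6*t)
s(m) = √10 (s(m) = √(-2 - 6*(-2)) = √(-2 + 12) = √10)
(127 + s(8))² = (127 + √10)²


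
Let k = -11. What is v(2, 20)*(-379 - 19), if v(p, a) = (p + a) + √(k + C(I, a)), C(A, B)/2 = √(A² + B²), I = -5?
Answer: -8756 - 398*√(-11 + 10*√17) ≈ -10944.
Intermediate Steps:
C(A, B) = 2*√(A² + B²)
v(p, a) = a + p + √(-11 + 2*√(25 + a²)) (v(p, a) = (p + a) + √(-11 + 2*√((-5)² + a²)) = (a + p) + √(-11 + 2*√(25 + a²)) = a + p + √(-11 + 2*√(25 + a²)))
v(2, 20)*(-379 - 19) = (20 + 2 + √(-11 + 2*√(25 + 20²)))*(-379 - 19) = (20 + 2 + √(-11 + 2*√(25 + 400)))*(-398) = (20 + 2 + √(-11 + 2*√425))*(-398) = (20 + 2 + √(-11 + 2*(5*√17)))*(-398) = (20 + 2 + √(-11 + 10*√17))*(-398) = (22 + √(-11 + 10*√17))*(-398) = -8756 - 398*√(-11 + 10*√17)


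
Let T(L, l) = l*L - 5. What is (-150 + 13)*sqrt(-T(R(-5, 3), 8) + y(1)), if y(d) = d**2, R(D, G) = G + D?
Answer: -137*sqrt(22) ≈ -642.59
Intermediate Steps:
R(D, G) = D + G
T(L, l) = -5 + L*l (T(L, l) = L*l - 5 = -5 + L*l)
(-150 + 13)*sqrt(-T(R(-5, 3), 8) + y(1)) = (-150 + 13)*sqrt(-(-5 + (-5 + 3)*8) + 1**2) = -137*sqrt(-(-5 - 2*8) + 1) = -137*sqrt(-(-5 - 16) + 1) = -137*sqrt(-1*(-21) + 1) = -137*sqrt(21 + 1) = -137*sqrt(22)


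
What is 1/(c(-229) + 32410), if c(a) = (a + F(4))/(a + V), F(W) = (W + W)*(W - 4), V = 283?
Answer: 54/1749911 ≈ 3.0859e-5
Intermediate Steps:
F(W) = 2*W*(-4 + W) (F(W) = (2*W)*(-4 + W) = 2*W*(-4 + W))
c(a) = a/(283 + a) (c(a) = (a + 2*4*(-4 + 4))/(a + 283) = (a + 2*4*0)/(283 + a) = (a + 0)/(283 + a) = a/(283 + a))
1/(c(-229) + 32410) = 1/(-229/(283 - 229) + 32410) = 1/(-229/54 + 32410) = 1/(1749911/54) = 54/1749911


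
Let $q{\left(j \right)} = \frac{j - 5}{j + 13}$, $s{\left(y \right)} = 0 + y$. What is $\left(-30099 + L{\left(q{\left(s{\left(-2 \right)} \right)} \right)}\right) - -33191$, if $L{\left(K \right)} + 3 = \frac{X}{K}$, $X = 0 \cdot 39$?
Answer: $3089$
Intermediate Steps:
$s{\left(y \right)} = y$
$q{\left(j \right)} = \frac{-5 + j}{13 + j}$
$X = 0$
$L{\left(K \right)} = -3$ ($L{\left(K \right)} = -3 + \frac{0}{K} = -3 + 0 = -3$)
$\left(-30099 + L{\left(q{\left(s{\left(-2 \right)} \right)} \right)}\right) - -33191 = \left(-30099 - 3\right) - -33191 = -30102 + 33191 = 3089$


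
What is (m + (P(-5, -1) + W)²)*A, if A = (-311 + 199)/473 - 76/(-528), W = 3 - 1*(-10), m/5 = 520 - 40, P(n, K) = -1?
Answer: -111724/473 ≈ -236.20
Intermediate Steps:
m = 2400 (m = 5*(520 - 40) = 5*480 = 2400)
W = 13 (W = 3 + 10 = 13)
A = -527/5676 (A = -112*1/473 - 76*(-1/528) = -112/473 + 19/132 = -527/5676 ≈ -0.092847)
(m + (P(-5, -1) + W)²)*A = (2400 + (-1 + 13)²)*(-527/5676) = (2400 + 12²)*(-527/5676) = (2400 + 144)*(-527/5676) = 2544*(-527/5676) = -111724/473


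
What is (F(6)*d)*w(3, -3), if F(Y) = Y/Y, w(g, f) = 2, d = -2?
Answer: -4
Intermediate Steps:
F(Y) = 1
(F(6)*d)*w(3, -3) = (1*(-2))*2 = -2*2 = -4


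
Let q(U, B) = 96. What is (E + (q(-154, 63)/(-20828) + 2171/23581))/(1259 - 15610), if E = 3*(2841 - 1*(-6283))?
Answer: -3360916438777/1762105717717 ≈ -1.9073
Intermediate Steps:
E = 27372 (E = 3*(2841 + 6283) = 3*9124 = 27372)
(E + (q(-154, 63)/(-20828) + 2171/23581))/(1259 - 15610) = (27372 + (96/(-20828) + 2171/23581))/(1259 - 15610) = (27372 + (96*(-1/20828) + 2171*(1/23581)))/(-14351) = (27372 + (-24/5207 + 2171/23581))*(-1/14351) = (27372 + 10738453/122786267)*(-1/14351) = (3360916438777/122786267)*(-1/14351) = -3360916438777/1762105717717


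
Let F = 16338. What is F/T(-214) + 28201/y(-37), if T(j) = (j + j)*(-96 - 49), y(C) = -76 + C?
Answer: -874153933/3506390 ≈ -249.30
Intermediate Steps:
T(j) = -290*j (T(j) = (2*j)*(-145) = -290*j)
F/T(-214) + 28201/y(-37) = 16338/((-290*(-214))) + 28201/(-76 - 37) = 16338/62060 + 28201/(-113) = 16338*(1/62060) + 28201*(-1/113) = 8169/31030 - 28201/113 = -874153933/3506390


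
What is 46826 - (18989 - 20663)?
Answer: 48500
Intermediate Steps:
46826 - (18989 - 20663) = 46826 - 1*(-1674) = 46826 + 1674 = 48500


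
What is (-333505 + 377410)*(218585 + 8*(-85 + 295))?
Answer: 9670734825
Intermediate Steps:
(-333505 + 377410)*(218585 + 8*(-85 + 295)) = 43905*(218585 + 8*210) = 43905*(218585 + 1680) = 43905*220265 = 9670734825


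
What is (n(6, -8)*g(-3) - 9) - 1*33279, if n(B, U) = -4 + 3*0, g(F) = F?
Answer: -33276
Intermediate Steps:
n(B, U) = -4 (n(B, U) = -4 + 0 = -4)
(n(6, -8)*g(-3) - 9) - 1*33279 = (-4*(-3) - 9) - 1*33279 = (12 - 9) - 33279 = 3 - 33279 = -33276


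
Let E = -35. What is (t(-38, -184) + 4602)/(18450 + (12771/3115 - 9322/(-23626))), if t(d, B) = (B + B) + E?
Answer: 154512681505/679079165588 ≈ 0.22753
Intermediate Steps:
t(d, B) = -35 + 2*B (t(d, B) = (B + B) - 35 = 2*B - 35 = -35 + 2*B)
(t(-38, -184) + 4602)/(18450 + (12771/3115 - 9322/(-23626))) = ((-35 + 2*(-184)) + 4602)/(18450 + (12771/3115 - 9322/(-23626))) = ((-35 - 368) + 4602)/(18450 + (12771*(1/3115) - 9322*(-1/23626))) = (-403 + 4602)/(18450 + (12771/3115 + 4661/11813)) = 4199/(18450 + 165382838/36797495) = 4199/(679079165588/36797495) = 4199*(36797495/679079165588) = 154512681505/679079165588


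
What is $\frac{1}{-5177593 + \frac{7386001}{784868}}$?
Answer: $- \frac{112124}{580531382389} \approx -1.9314 \cdot 10^{-7}$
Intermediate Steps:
$\frac{1}{-5177593 + \frac{7386001}{784868}} = \frac{1}{-5177593 + 7386001 \cdot \frac{1}{784868}} = \frac{1}{-5177593 + \frac{1055143}{112124}} = \frac{1}{- \frac{580531382389}{112124}} = - \frac{112124}{580531382389}$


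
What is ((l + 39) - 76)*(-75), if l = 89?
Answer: -3900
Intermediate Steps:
((l + 39) - 76)*(-75) = ((89 + 39) - 76)*(-75) = (128 - 76)*(-75) = 52*(-75) = -3900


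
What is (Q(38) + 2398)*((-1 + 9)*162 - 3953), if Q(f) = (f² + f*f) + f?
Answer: -14145868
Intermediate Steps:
Q(f) = f + 2*f² (Q(f) = (f² + f²) + f = 2*f² + f = f + 2*f²)
(Q(38) + 2398)*((-1 + 9)*162 - 3953) = (38*(1 + 2*38) + 2398)*((-1 + 9)*162 - 3953) = (38*(1 + 76) + 2398)*(8*162 - 3953) = (38*77 + 2398)*(1296 - 3953) = (2926 + 2398)*(-2657) = 5324*(-2657) = -14145868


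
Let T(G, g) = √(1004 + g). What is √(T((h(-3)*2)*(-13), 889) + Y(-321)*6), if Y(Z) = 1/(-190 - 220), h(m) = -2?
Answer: √(-615 + 42025*√1893)/205 ≈ 6.5950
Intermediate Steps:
Y(Z) = -1/410 (Y(Z) = 1/(-410) = -1/410)
√(T((h(-3)*2)*(-13), 889) + Y(-321)*6) = √(√(1004 + 889) - 1/410*6) = √(√1893 - 3/205) = √(-3/205 + √1893)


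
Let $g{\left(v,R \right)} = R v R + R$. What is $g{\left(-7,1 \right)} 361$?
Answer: $-2166$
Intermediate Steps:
$g{\left(v,R \right)} = R + v R^{2}$ ($g{\left(v,R \right)} = v R^{2} + R = R + v R^{2}$)
$g{\left(-7,1 \right)} 361 = 1 \left(1 + 1 \left(-7\right)\right) 361 = 1 \left(1 - 7\right) 361 = 1 \left(-6\right) 361 = \left(-6\right) 361 = -2166$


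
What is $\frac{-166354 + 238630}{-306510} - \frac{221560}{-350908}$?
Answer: $\frac{1772838708}{4481533795} \approx 0.39559$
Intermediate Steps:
$\frac{-166354 + 238630}{-306510} - \frac{221560}{-350908} = 72276 \left(- \frac{1}{306510}\right) - - \frac{55390}{87727} = - \frac{12046}{51085} + \frac{55390}{87727} = \frac{1772838708}{4481533795}$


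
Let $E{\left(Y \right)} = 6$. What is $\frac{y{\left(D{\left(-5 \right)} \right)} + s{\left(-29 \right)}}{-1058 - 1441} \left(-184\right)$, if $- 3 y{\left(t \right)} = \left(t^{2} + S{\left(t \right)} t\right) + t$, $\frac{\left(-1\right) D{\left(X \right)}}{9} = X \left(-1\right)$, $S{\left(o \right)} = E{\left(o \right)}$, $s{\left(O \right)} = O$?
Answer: $- \frac{110216}{2499} \approx -44.104$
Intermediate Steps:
$S{\left(o \right)} = 6$
$D{\left(X \right)} = 9 X$ ($D{\left(X \right)} = - 9 X \left(-1\right) = - 9 \left(- X\right) = 9 X$)
$y{\left(t \right)} = - \frac{7 t}{3} - \frac{t^{2}}{3}$ ($y{\left(t \right)} = - \frac{\left(t^{2} + 6 t\right) + t}{3} = - \frac{t^{2} + 7 t}{3} = - \frac{7 t}{3} - \frac{t^{2}}{3}$)
$\frac{y{\left(D{\left(-5 \right)} \right)} + s{\left(-29 \right)}}{-1058 - 1441} \left(-184\right) = \frac{- \frac{9 \left(-5\right) \left(7 + 9 \left(-5\right)\right)}{3} - 29}{-1058 - 1441} \left(-184\right) = \frac{\left(- \frac{1}{3}\right) \left(-45\right) \left(7 - 45\right) - 29}{-2499} \left(-184\right) = \left(\left(- \frac{1}{3}\right) \left(-45\right) \left(-38\right) - 29\right) \left(- \frac{1}{2499}\right) \left(-184\right) = \left(-570 - 29\right) \left(- \frac{1}{2499}\right) \left(-184\right) = \left(-599\right) \left(- \frac{1}{2499}\right) \left(-184\right) = \frac{599}{2499} \left(-184\right) = - \frac{110216}{2499}$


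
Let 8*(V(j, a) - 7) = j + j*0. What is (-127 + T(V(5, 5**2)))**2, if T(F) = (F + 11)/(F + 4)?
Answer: 136002244/8649 ≈ 15725.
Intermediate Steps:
V(j, a) = 7 + j/8 (V(j, a) = 7 + (j + j*0)/8 = 7 + (j + 0)/8 = 7 + j/8)
T(F) = (11 + F)/(4 + F)
(-127 + T(V(5, 5**2)))**2 = (-127 + (11 + (7 + (1/8)*5))/(4 + (7 + (1/8)*5)))**2 = (-127 + (11 + (7 + 5/8))/(4 + (7 + 5/8)))**2 = (-127 + (11 + 61/8)/(4 + 61/8))**2 = (-127 + (149/8)/(93/8))**2 = (-127 + (8/93)*(149/8))**2 = (-127 + 149/93)**2 = (-11662/93)**2 = 136002244/8649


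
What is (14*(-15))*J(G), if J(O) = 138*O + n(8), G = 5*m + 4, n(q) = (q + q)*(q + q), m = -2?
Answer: 120120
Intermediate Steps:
n(q) = 4*q² (n(q) = (2*q)*(2*q) = 4*q²)
G = -6 (G = 5*(-2) + 4 = -10 + 4 = -6)
J(O) = 256 + 138*O (J(O) = 138*O + 4*8² = 138*O + 4*64 = 138*O + 256 = 256 + 138*O)
(14*(-15))*J(G) = (14*(-15))*(256 + 138*(-6)) = -210*(256 - 828) = -210*(-572) = 120120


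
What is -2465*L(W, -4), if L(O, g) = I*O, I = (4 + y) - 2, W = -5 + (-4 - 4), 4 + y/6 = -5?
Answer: -1666340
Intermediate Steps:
y = -54 (y = -24 + 6*(-5) = -24 - 30 = -54)
W = -13 (W = -5 - 8 = -13)
I = -52 (I = (4 - 54) - 2 = -50 - 2 = -52)
L(O, g) = -52*O
-2465*L(W, -4) = -(-128180)*(-13) = -2465*676 = -1666340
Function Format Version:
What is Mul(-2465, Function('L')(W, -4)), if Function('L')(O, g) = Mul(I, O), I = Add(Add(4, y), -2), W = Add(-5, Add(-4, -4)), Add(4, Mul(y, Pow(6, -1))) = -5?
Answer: -1666340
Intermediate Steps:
y = -54 (y = Add(-24, Mul(6, -5)) = Add(-24, -30) = -54)
W = -13 (W = Add(-5, -8) = -13)
I = -52 (I = Add(Add(4, -54), -2) = Add(-50, -2) = -52)
Function('L')(O, g) = Mul(-52, O)
Mul(-2465, Function('L')(W, -4)) = Mul(-2465, Mul(-52, -13)) = Mul(-2465, 676) = -1666340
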